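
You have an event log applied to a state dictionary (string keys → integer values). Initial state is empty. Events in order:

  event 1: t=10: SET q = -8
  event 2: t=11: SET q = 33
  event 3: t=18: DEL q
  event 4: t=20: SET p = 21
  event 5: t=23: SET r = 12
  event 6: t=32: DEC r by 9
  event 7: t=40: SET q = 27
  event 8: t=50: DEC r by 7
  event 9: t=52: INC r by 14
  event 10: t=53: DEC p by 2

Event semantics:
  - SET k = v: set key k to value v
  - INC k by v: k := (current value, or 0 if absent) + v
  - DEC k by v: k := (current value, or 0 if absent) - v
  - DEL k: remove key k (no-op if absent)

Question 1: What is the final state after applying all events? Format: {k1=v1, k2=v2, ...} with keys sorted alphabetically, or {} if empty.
  after event 1 (t=10: SET q = -8): {q=-8}
  after event 2 (t=11: SET q = 33): {q=33}
  after event 3 (t=18: DEL q): {}
  after event 4 (t=20: SET p = 21): {p=21}
  after event 5 (t=23: SET r = 12): {p=21, r=12}
  after event 6 (t=32: DEC r by 9): {p=21, r=3}
  after event 7 (t=40: SET q = 27): {p=21, q=27, r=3}
  after event 8 (t=50: DEC r by 7): {p=21, q=27, r=-4}
  after event 9 (t=52: INC r by 14): {p=21, q=27, r=10}
  after event 10 (t=53: DEC p by 2): {p=19, q=27, r=10}

Answer: {p=19, q=27, r=10}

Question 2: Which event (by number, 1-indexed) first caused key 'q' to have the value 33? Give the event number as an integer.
Answer: 2

Derivation:
Looking for first event where q becomes 33:
  event 1: q = -8
  event 2: q -8 -> 33  <-- first match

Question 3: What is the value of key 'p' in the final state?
Answer: 19

Derivation:
Track key 'p' through all 10 events:
  event 1 (t=10: SET q = -8): p unchanged
  event 2 (t=11: SET q = 33): p unchanged
  event 3 (t=18: DEL q): p unchanged
  event 4 (t=20: SET p = 21): p (absent) -> 21
  event 5 (t=23: SET r = 12): p unchanged
  event 6 (t=32: DEC r by 9): p unchanged
  event 7 (t=40: SET q = 27): p unchanged
  event 8 (t=50: DEC r by 7): p unchanged
  event 9 (t=52: INC r by 14): p unchanged
  event 10 (t=53: DEC p by 2): p 21 -> 19
Final: p = 19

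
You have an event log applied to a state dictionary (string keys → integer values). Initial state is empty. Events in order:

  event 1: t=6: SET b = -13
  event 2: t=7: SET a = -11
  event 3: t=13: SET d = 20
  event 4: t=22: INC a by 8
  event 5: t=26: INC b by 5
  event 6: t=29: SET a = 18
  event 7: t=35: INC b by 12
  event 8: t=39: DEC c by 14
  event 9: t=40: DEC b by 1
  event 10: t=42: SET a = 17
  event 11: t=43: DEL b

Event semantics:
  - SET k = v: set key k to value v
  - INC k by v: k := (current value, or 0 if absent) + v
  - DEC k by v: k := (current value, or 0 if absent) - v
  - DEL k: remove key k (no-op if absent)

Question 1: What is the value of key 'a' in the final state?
Answer: 17

Derivation:
Track key 'a' through all 11 events:
  event 1 (t=6: SET b = -13): a unchanged
  event 2 (t=7: SET a = -11): a (absent) -> -11
  event 3 (t=13: SET d = 20): a unchanged
  event 4 (t=22: INC a by 8): a -11 -> -3
  event 5 (t=26: INC b by 5): a unchanged
  event 6 (t=29: SET a = 18): a -3 -> 18
  event 7 (t=35: INC b by 12): a unchanged
  event 8 (t=39: DEC c by 14): a unchanged
  event 9 (t=40: DEC b by 1): a unchanged
  event 10 (t=42: SET a = 17): a 18 -> 17
  event 11 (t=43: DEL b): a unchanged
Final: a = 17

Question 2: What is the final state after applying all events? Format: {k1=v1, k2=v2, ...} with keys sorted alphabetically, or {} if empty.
Answer: {a=17, c=-14, d=20}

Derivation:
  after event 1 (t=6: SET b = -13): {b=-13}
  after event 2 (t=7: SET a = -11): {a=-11, b=-13}
  after event 3 (t=13: SET d = 20): {a=-11, b=-13, d=20}
  after event 4 (t=22: INC a by 8): {a=-3, b=-13, d=20}
  after event 5 (t=26: INC b by 5): {a=-3, b=-8, d=20}
  after event 6 (t=29: SET a = 18): {a=18, b=-8, d=20}
  after event 7 (t=35: INC b by 12): {a=18, b=4, d=20}
  after event 8 (t=39: DEC c by 14): {a=18, b=4, c=-14, d=20}
  after event 9 (t=40: DEC b by 1): {a=18, b=3, c=-14, d=20}
  after event 10 (t=42: SET a = 17): {a=17, b=3, c=-14, d=20}
  after event 11 (t=43: DEL b): {a=17, c=-14, d=20}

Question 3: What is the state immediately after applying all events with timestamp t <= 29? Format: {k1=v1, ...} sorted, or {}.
Apply events with t <= 29 (6 events):
  after event 1 (t=6: SET b = -13): {b=-13}
  after event 2 (t=7: SET a = -11): {a=-11, b=-13}
  after event 3 (t=13: SET d = 20): {a=-11, b=-13, d=20}
  after event 4 (t=22: INC a by 8): {a=-3, b=-13, d=20}
  after event 5 (t=26: INC b by 5): {a=-3, b=-8, d=20}
  after event 6 (t=29: SET a = 18): {a=18, b=-8, d=20}

Answer: {a=18, b=-8, d=20}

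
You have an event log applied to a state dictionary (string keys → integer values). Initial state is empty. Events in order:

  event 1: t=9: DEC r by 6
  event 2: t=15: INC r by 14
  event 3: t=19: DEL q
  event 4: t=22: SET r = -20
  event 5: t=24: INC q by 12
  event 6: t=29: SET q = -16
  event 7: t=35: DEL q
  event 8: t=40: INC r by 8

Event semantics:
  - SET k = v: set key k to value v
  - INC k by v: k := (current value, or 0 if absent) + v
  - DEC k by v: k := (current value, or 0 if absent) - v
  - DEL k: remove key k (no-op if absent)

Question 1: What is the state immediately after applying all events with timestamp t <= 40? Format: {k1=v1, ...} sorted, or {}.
Apply events with t <= 40 (8 events):
  after event 1 (t=9: DEC r by 6): {r=-6}
  after event 2 (t=15: INC r by 14): {r=8}
  after event 3 (t=19: DEL q): {r=8}
  after event 4 (t=22: SET r = -20): {r=-20}
  after event 5 (t=24: INC q by 12): {q=12, r=-20}
  after event 6 (t=29: SET q = -16): {q=-16, r=-20}
  after event 7 (t=35: DEL q): {r=-20}
  after event 8 (t=40: INC r by 8): {r=-12}

Answer: {r=-12}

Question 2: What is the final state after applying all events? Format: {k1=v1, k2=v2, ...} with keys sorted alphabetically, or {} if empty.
Answer: {r=-12}

Derivation:
  after event 1 (t=9: DEC r by 6): {r=-6}
  after event 2 (t=15: INC r by 14): {r=8}
  after event 3 (t=19: DEL q): {r=8}
  after event 4 (t=22: SET r = -20): {r=-20}
  after event 5 (t=24: INC q by 12): {q=12, r=-20}
  after event 6 (t=29: SET q = -16): {q=-16, r=-20}
  after event 7 (t=35: DEL q): {r=-20}
  after event 8 (t=40: INC r by 8): {r=-12}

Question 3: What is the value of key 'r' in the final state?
Track key 'r' through all 8 events:
  event 1 (t=9: DEC r by 6): r (absent) -> -6
  event 2 (t=15: INC r by 14): r -6 -> 8
  event 3 (t=19: DEL q): r unchanged
  event 4 (t=22: SET r = -20): r 8 -> -20
  event 5 (t=24: INC q by 12): r unchanged
  event 6 (t=29: SET q = -16): r unchanged
  event 7 (t=35: DEL q): r unchanged
  event 8 (t=40: INC r by 8): r -20 -> -12
Final: r = -12

Answer: -12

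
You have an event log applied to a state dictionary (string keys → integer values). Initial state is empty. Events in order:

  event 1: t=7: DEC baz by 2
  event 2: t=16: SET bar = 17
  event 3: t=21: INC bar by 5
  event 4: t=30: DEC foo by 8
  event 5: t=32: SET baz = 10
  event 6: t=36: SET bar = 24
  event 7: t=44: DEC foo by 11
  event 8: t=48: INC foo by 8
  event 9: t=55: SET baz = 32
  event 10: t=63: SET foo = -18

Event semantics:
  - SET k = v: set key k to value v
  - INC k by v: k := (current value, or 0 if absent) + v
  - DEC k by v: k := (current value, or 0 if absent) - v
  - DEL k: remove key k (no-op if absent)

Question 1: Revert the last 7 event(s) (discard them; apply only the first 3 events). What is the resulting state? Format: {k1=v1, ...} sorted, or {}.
Keep first 3 events (discard last 7):
  after event 1 (t=7: DEC baz by 2): {baz=-2}
  after event 2 (t=16: SET bar = 17): {bar=17, baz=-2}
  after event 3 (t=21: INC bar by 5): {bar=22, baz=-2}

Answer: {bar=22, baz=-2}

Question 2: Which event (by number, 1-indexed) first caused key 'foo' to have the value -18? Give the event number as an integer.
Looking for first event where foo becomes -18:
  event 4: foo = -8
  event 5: foo = -8
  event 6: foo = -8
  event 7: foo = -19
  event 8: foo = -11
  event 9: foo = -11
  event 10: foo -11 -> -18  <-- first match

Answer: 10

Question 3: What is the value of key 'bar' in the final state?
Track key 'bar' through all 10 events:
  event 1 (t=7: DEC baz by 2): bar unchanged
  event 2 (t=16: SET bar = 17): bar (absent) -> 17
  event 3 (t=21: INC bar by 5): bar 17 -> 22
  event 4 (t=30: DEC foo by 8): bar unchanged
  event 5 (t=32: SET baz = 10): bar unchanged
  event 6 (t=36: SET bar = 24): bar 22 -> 24
  event 7 (t=44: DEC foo by 11): bar unchanged
  event 8 (t=48: INC foo by 8): bar unchanged
  event 9 (t=55: SET baz = 32): bar unchanged
  event 10 (t=63: SET foo = -18): bar unchanged
Final: bar = 24

Answer: 24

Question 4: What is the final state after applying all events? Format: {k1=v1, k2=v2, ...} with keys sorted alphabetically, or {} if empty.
  after event 1 (t=7: DEC baz by 2): {baz=-2}
  after event 2 (t=16: SET bar = 17): {bar=17, baz=-2}
  after event 3 (t=21: INC bar by 5): {bar=22, baz=-2}
  after event 4 (t=30: DEC foo by 8): {bar=22, baz=-2, foo=-8}
  after event 5 (t=32: SET baz = 10): {bar=22, baz=10, foo=-8}
  after event 6 (t=36: SET bar = 24): {bar=24, baz=10, foo=-8}
  after event 7 (t=44: DEC foo by 11): {bar=24, baz=10, foo=-19}
  after event 8 (t=48: INC foo by 8): {bar=24, baz=10, foo=-11}
  after event 9 (t=55: SET baz = 32): {bar=24, baz=32, foo=-11}
  after event 10 (t=63: SET foo = -18): {bar=24, baz=32, foo=-18}

Answer: {bar=24, baz=32, foo=-18}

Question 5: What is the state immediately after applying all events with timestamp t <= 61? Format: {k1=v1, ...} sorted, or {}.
Answer: {bar=24, baz=32, foo=-11}

Derivation:
Apply events with t <= 61 (9 events):
  after event 1 (t=7: DEC baz by 2): {baz=-2}
  after event 2 (t=16: SET bar = 17): {bar=17, baz=-2}
  after event 3 (t=21: INC bar by 5): {bar=22, baz=-2}
  after event 4 (t=30: DEC foo by 8): {bar=22, baz=-2, foo=-8}
  after event 5 (t=32: SET baz = 10): {bar=22, baz=10, foo=-8}
  after event 6 (t=36: SET bar = 24): {bar=24, baz=10, foo=-8}
  after event 7 (t=44: DEC foo by 11): {bar=24, baz=10, foo=-19}
  after event 8 (t=48: INC foo by 8): {bar=24, baz=10, foo=-11}
  after event 9 (t=55: SET baz = 32): {bar=24, baz=32, foo=-11}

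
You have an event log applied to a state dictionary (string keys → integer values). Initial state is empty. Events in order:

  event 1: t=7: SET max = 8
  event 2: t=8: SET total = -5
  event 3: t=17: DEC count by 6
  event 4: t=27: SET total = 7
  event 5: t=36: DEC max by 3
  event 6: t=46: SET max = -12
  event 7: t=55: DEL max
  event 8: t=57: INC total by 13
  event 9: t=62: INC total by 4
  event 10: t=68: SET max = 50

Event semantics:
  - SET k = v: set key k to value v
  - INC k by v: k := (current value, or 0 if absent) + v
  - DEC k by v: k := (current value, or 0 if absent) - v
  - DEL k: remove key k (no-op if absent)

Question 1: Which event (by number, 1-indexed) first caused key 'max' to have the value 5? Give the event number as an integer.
Looking for first event where max becomes 5:
  event 1: max = 8
  event 2: max = 8
  event 3: max = 8
  event 4: max = 8
  event 5: max 8 -> 5  <-- first match

Answer: 5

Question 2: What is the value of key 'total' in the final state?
Answer: 24

Derivation:
Track key 'total' through all 10 events:
  event 1 (t=7: SET max = 8): total unchanged
  event 2 (t=8: SET total = -5): total (absent) -> -5
  event 3 (t=17: DEC count by 6): total unchanged
  event 4 (t=27: SET total = 7): total -5 -> 7
  event 5 (t=36: DEC max by 3): total unchanged
  event 6 (t=46: SET max = -12): total unchanged
  event 7 (t=55: DEL max): total unchanged
  event 8 (t=57: INC total by 13): total 7 -> 20
  event 9 (t=62: INC total by 4): total 20 -> 24
  event 10 (t=68: SET max = 50): total unchanged
Final: total = 24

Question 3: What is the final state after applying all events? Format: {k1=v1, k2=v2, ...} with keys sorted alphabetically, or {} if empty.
  after event 1 (t=7: SET max = 8): {max=8}
  after event 2 (t=8: SET total = -5): {max=8, total=-5}
  after event 3 (t=17: DEC count by 6): {count=-6, max=8, total=-5}
  after event 4 (t=27: SET total = 7): {count=-6, max=8, total=7}
  after event 5 (t=36: DEC max by 3): {count=-6, max=5, total=7}
  after event 6 (t=46: SET max = -12): {count=-6, max=-12, total=7}
  after event 7 (t=55: DEL max): {count=-6, total=7}
  after event 8 (t=57: INC total by 13): {count=-6, total=20}
  after event 9 (t=62: INC total by 4): {count=-6, total=24}
  after event 10 (t=68: SET max = 50): {count=-6, max=50, total=24}

Answer: {count=-6, max=50, total=24}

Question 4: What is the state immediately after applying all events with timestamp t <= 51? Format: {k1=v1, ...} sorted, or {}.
Apply events with t <= 51 (6 events):
  after event 1 (t=7: SET max = 8): {max=8}
  after event 2 (t=8: SET total = -5): {max=8, total=-5}
  after event 3 (t=17: DEC count by 6): {count=-6, max=8, total=-5}
  after event 4 (t=27: SET total = 7): {count=-6, max=8, total=7}
  after event 5 (t=36: DEC max by 3): {count=-6, max=5, total=7}
  after event 6 (t=46: SET max = -12): {count=-6, max=-12, total=7}

Answer: {count=-6, max=-12, total=7}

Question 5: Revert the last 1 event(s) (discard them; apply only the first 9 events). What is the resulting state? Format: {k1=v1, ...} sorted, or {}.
Answer: {count=-6, total=24}

Derivation:
Keep first 9 events (discard last 1):
  after event 1 (t=7: SET max = 8): {max=8}
  after event 2 (t=8: SET total = -5): {max=8, total=-5}
  after event 3 (t=17: DEC count by 6): {count=-6, max=8, total=-5}
  after event 4 (t=27: SET total = 7): {count=-6, max=8, total=7}
  after event 5 (t=36: DEC max by 3): {count=-6, max=5, total=7}
  after event 6 (t=46: SET max = -12): {count=-6, max=-12, total=7}
  after event 7 (t=55: DEL max): {count=-6, total=7}
  after event 8 (t=57: INC total by 13): {count=-6, total=20}
  after event 9 (t=62: INC total by 4): {count=-6, total=24}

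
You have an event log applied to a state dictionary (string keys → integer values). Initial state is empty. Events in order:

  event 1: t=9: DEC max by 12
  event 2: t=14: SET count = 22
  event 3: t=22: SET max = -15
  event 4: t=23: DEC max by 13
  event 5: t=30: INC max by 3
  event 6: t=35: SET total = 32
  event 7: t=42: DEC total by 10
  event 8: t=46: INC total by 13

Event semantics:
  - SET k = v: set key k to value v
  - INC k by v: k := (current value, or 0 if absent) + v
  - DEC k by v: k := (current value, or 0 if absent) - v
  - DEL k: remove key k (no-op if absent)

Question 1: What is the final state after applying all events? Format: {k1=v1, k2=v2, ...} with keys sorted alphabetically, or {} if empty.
  after event 1 (t=9: DEC max by 12): {max=-12}
  after event 2 (t=14: SET count = 22): {count=22, max=-12}
  after event 3 (t=22: SET max = -15): {count=22, max=-15}
  after event 4 (t=23: DEC max by 13): {count=22, max=-28}
  after event 5 (t=30: INC max by 3): {count=22, max=-25}
  after event 6 (t=35: SET total = 32): {count=22, max=-25, total=32}
  after event 7 (t=42: DEC total by 10): {count=22, max=-25, total=22}
  after event 8 (t=46: INC total by 13): {count=22, max=-25, total=35}

Answer: {count=22, max=-25, total=35}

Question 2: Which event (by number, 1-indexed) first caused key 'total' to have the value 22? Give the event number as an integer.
Answer: 7

Derivation:
Looking for first event where total becomes 22:
  event 6: total = 32
  event 7: total 32 -> 22  <-- first match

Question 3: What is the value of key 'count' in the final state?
Answer: 22

Derivation:
Track key 'count' through all 8 events:
  event 1 (t=9: DEC max by 12): count unchanged
  event 2 (t=14: SET count = 22): count (absent) -> 22
  event 3 (t=22: SET max = -15): count unchanged
  event 4 (t=23: DEC max by 13): count unchanged
  event 5 (t=30: INC max by 3): count unchanged
  event 6 (t=35: SET total = 32): count unchanged
  event 7 (t=42: DEC total by 10): count unchanged
  event 8 (t=46: INC total by 13): count unchanged
Final: count = 22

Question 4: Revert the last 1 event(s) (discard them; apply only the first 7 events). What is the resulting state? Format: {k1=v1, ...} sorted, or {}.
Answer: {count=22, max=-25, total=22}

Derivation:
Keep first 7 events (discard last 1):
  after event 1 (t=9: DEC max by 12): {max=-12}
  after event 2 (t=14: SET count = 22): {count=22, max=-12}
  after event 3 (t=22: SET max = -15): {count=22, max=-15}
  after event 4 (t=23: DEC max by 13): {count=22, max=-28}
  after event 5 (t=30: INC max by 3): {count=22, max=-25}
  after event 6 (t=35: SET total = 32): {count=22, max=-25, total=32}
  after event 7 (t=42: DEC total by 10): {count=22, max=-25, total=22}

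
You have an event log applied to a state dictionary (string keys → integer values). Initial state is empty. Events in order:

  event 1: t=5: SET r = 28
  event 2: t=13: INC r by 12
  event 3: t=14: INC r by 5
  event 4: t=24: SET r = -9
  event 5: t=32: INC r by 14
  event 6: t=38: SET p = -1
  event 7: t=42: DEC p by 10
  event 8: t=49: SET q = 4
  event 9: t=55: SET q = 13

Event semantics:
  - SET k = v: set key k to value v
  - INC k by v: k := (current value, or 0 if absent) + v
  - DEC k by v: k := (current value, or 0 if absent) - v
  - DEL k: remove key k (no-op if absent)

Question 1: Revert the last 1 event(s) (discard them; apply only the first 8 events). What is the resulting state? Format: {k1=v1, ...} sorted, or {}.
Keep first 8 events (discard last 1):
  after event 1 (t=5: SET r = 28): {r=28}
  after event 2 (t=13: INC r by 12): {r=40}
  after event 3 (t=14: INC r by 5): {r=45}
  after event 4 (t=24: SET r = -9): {r=-9}
  after event 5 (t=32: INC r by 14): {r=5}
  after event 6 (t=38: SET p = -1): {p=-1, r=5}
  after event 7 (t=42: DEC p by 10): {p=-11, r=5}
  after event 8 (t=49: SET q = 4): {p=-11, q=4, r=5}

Answer: {p=-11, q=4, r=5}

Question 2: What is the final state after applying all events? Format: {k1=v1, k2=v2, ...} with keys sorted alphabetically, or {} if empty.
  after event 1 (t=5: SET r = 28): {r=28}
  after event 2 (t=13: INC r by 12): {r=40}
  after event 3 (t=14: INC r by 5): {r=45}
  after event 4 (t=24: SET r = -9): {r=-9}
  after event 5 (t=32: INC r by 14): {r=5}
  after event 6 (t=38: SET p = -1): {p=-1, r=5}
  after event 7 (t=42: DEC p by 10): {p=-11, r=5}
  after event 8 (t=49: SET q = 4): {p=-11, q=4, r=5}
  after event 9 (t=55: SET q = 13): {p=-11, q=13, r=5}

Answer: {p=-11, q=13, r=5}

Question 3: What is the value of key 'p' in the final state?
Track key 'p' through all 9 events:
  event 1 (t=5: SET r = 28): p unchanged
  event 2 (t=13: INC r by 12): p unchanged
  event 3 (t=14: INC r by 5): p unchanged
  event 4 (t=24: SET r = -9): p unchanged
  event 5 (t=32: INC r by 14): p unchanged
  event 6 (t=38: SET p = -1): p (absent) -> -1
  event 7 (t=42: DEC p by 10): p -1 -> -11
  event 8 (t=49: SET q = 4): p unchanged
  event 9 (t=55: SET q = 13): p unchanged
Final: p = -11

Answer: -11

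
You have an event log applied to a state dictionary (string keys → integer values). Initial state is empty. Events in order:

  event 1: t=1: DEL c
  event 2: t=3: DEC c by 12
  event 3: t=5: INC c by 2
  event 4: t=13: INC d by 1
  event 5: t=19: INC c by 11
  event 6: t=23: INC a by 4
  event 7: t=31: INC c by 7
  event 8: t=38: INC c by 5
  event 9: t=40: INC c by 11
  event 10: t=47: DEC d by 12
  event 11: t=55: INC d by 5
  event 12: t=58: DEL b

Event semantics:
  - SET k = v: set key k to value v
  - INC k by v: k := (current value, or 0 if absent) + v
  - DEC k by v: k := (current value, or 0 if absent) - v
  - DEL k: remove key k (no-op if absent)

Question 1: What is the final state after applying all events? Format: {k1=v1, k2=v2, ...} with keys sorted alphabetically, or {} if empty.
Answer: {a=4, c=24, d=-6}

Derivation:
  after event 1 (t=1: DEL c): {}
  after event 2 (t=3: DEC c by 12): {c=-12}
  after event 3 (t=5: INC c by 2): {c=-10}
  after event 4 (t=13: INC d by 1): {c=-10, d=1}
  after event 5 (t=19: INC c by 11): {c=1, d=1}
  after event 6 (t=23: INC a by 4): {a=4, c=1, d=1}
  after event 7 (t=31: INC c by 7): {a=4, c=8, d=1}
  after event 8 (t=38: INC c by 5): {a=4, c=13, d=1}
  after event 9 (t=40: INC c by 11): {a=4, c=24, d=1}
  after event 10 (t=47: DEC d by 12): {a=4, c=24, d=-11}
  after event 11 (t=55: INC d by 5): {a=4, c=24, d=-6}
  after event 12 (t=58: DEL b): {a=4, c=24, d=-6}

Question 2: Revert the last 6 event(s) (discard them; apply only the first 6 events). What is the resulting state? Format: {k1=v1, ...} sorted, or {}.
Answer: {a=4, c=1, d=1}

Derivation:
Keep first 6 events (discard last 6):
  after event 1 (t=1: DEL c): {}
  after event 2 (t=3: DEC c by 12): {c=-12}
  after event 3 (t=5: INC c by 2): {c=-10}
  after event 4 (t=13: INC d by 1): {c=-10, d=1}
  after event 5 (t=19: INC c by 11): {c=1, d=1}
  after event 6 (t=23: INC a by 4): {a=4, c=1, d=1}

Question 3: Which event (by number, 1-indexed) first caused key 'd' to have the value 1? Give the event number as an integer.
Looking for first event where d becomes 1:
  event 4: d (absent) -> 1  <-- first match

Answer: 4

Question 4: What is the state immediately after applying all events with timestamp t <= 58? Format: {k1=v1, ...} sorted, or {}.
Answer: {a=4, c=24, d=-6}

Derivation:
Apply events with t <= 58 (12 events):
  after event 1 (t=1: DEL c): {}
  after event 2 (t=3: DEC c by 12): {c=-12}
  after event 3 (t=5: INC c by 2): {c=-10}
  after event 4 (t=13: INC d by 1): {c=-10, d=1}
  after event 5 (t=19: INC c by 11): {c=1, d=1}
  after event 6 (t=23: INC a by 4): {a=4, c=1, d=1}
  after event 7 (t=31: INC c by 7): {a=4, c=8, d=1}
  after event 8 (t=38: INC c by 5): {a=4, c=13, d=1}
  after event 9 (t=40: INC c by 11): {a=4, c=24, d=1}
  after event 10 (t=47: DEC d by 12): {a=4, c=24, d=-11}
  after event 11 (t=55: INC d by 5): {a=4, c=24, d=-6}
  after event 12 (t=58: DEL b): {a=4, c=24, d=-6}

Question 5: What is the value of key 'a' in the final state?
Track key 'a' through all 12 events:
  event 1 (t=1: DEL c): a unchanged
  event 2 (t=3: DEC c by 12): a unchanged
  event 3 (t=5: INC c by 2): a unchanged
  event 4 (t=13: INC d by 1): a unchanged
  event 5 (t=19: INC c by 11): a unchanged
  event 6 (t=23: INC a by 4): a (absent) -> 4
  event 7 (t=31: INC c by 7): a unchanged
  event 8 (t=38: INC c by 5): a unchanged
  event 9 (t=40: INC c by 11): a unchanged
  event 10 (t=47: DEC d by 12): a unchanged
  event 11 (t=55: INC d by 5): a unchanged
  event 12 (t=58: DEL b): a unchanged
Final: a = 4

Answer: 4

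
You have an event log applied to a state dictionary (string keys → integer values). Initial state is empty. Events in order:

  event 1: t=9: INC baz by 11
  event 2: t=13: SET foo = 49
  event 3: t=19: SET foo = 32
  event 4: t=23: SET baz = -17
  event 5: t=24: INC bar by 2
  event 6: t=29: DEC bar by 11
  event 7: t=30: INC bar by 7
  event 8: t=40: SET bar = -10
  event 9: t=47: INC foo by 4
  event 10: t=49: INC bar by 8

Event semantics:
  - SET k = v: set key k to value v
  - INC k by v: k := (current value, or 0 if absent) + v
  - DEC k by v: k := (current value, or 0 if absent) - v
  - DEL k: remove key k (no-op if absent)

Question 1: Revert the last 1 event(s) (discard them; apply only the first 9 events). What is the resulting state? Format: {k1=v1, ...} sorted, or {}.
Keep first 9 events (discard last 1):
  after event 1 (t=9: INC baz by 11): {baz=11}
  after event 2 (t=13: SET foo = 49): {baz=11, foo=49}
  after event 3 (t=19: SET foo = 32): {baz=11, foo=32}
  after event 4 (t=23: SET baz = -17): {baz=-17, foo=32}
  after event 5 (t=24: INC bar by 2): {bar=2, baz=-17, foo=32}
  after event 6 (t=29: DEC bar by 11): {bar=-9, baz=-17, foo=32}
  after event 7 (t=30: INC bar by 7): {bar=-2, baz=-17, foo=32}
  after event 8 (t=40: SET bar = -10): {bar=-10, baz=-17, foo=32}
  after event 9 (t=47: INC foo by 4): {bar=-10, baz=-17, foo=36}

Answer: {bar=-10, baz=-17, foo=36}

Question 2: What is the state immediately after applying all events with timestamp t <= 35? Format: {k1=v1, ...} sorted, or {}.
Apply events with t <= 35 (7 events):
  after event 1 (t=9: INC baz by 11): {baz=11}
  after event 2 (t=13: SET foo = 49): {baz=11, foo=49}
  after event 3 (t=19: SET foo = 32): {baz=11, foo=32}
  after event 4 (t=23: SET baz = -17): {baz=-17, foo=32}
  after event 5 (t=24: INC bar by 2): {bar=2, baz=-17, foo=32}
  after event 6 (t=29: DEC bar by 11): {bar=-9, baz=-17, foo=32}
  after event 7 (t=30: INC bar by 7): {bar=-2, baz=-17, foo=32}

Answer: {bar=-2, baz=-17, foo=32}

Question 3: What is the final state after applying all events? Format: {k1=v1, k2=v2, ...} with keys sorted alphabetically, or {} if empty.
  after event 1 (t=9: INC baz by 11): {baz=11}
  after event 2 (t=13: SET foo = 49): {baz=11, foo=49}
  after event 3 (t=19: SET foo = 32): {baz=11, foo=32}
  after event 4 (t=23: SET baz = -17): {baz=-17, foo=32}
  after event 5 (t=24: INC bar by 2): {bar=2, baz=-17, foo=32}
  after event 6 (t=29: DEC bar by 11): {bar=-9, baz=-17, foo=32}
  after event 7 (t=30: INC bar by 7): {bar=-2, baz=-17, foo=32}
  after event 8 (t=40: SET bar = -10): {bar=-10, baz=-17, foo=32}
  after event 9 (t=47: INC foo by 4): {bar=-10, baz=-17, foo=36}
  after event 10 (t=49: INC bar by 8): {bar=-2, baz=-17, foo=36}

Answer: {bar=-2, baz=-17, foo=36}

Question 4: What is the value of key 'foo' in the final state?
Track key 'foo' through all 10 events:
  event 1 (t=9: INC baz by 11): foo unchanged
  event 2 (t=13: SET foo = 49): foo (absent) -> 49
  event 3 (t=19: SET foo = 32): foo 49 -> 32
  event 4 (t=23: SET baz = -17): foo unchanged
  event 5 (t=24: INC bar by 2): foo unchanged
  event 6 (t=29: DEC bar by 11): foo unchanged
  event 7 (t=30: INC bar by 7): foo unchanged
  event 8 (t=40: SET bar = -10): foo unchanged
  event 9 (t=47: INC foo by 4): foo 32 -> 36
  event 10 (t=49: INC bar by 8): foo unchanged
Final: foo = 36

Answer: 36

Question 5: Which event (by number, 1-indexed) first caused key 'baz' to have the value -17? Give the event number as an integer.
Answer: 4

Derivation:
Looking for first event where baz becomes -17:
  event 1: baz = 11
  event 2: baz = 11
  event 3: baz = 11
  event 4: baz 11 -> -17  <-- first match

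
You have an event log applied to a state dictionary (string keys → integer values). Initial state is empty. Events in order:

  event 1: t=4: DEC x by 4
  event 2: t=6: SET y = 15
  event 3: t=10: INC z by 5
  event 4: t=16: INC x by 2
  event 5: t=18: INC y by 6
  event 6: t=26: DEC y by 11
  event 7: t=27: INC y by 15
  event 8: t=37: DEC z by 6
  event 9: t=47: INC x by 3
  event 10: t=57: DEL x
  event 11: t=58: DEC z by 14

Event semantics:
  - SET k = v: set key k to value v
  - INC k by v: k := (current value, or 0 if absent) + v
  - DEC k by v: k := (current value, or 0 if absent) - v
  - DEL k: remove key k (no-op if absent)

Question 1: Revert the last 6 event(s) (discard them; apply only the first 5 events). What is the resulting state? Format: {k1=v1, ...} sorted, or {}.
Keep first 5 events (discard last 6):
  after event 1 (t=4: DEC x by 4): {x=-4}
  after event 2 (t=6: SET y = 15): {x=-4, y=15}
  after event 3 (t=10: INC z by 5): {x=-4, y=15, z=5}
  after event 4 (t=16: INC x by 2): {x=-2, y=15, z=5}
  after event 5 (t=18: INC y by 6): {x=-2, y=21, z=5}

Answer: {x=-2, y=21, z=5}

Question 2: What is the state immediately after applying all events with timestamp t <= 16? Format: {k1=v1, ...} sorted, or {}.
Apply events with t <= 16 (4 events):
  after event 1 (t=4: DEC x by 4): {x=-4}
  after event 2 (t=6: SET y = 15): {x=-4, y=15}
  after event 3 (t=10: INC z by 5): {x=-4, y=15, z=5}
  after event 4 (t=16: INC x by 2): {x=-2, y=15, z=5}

Answer: {x=-2, y=15, z=5}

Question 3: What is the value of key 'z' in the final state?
Answer: -15

Derivation:
Track key 'z' through all 11 events:
  event 1 (t=4: DEC x by 4): z unchanged
  event 2 (t=6: SET y = 15): z unchanged
  event 3 (t=10: INC z by 5): z (absent) -> 5
  event 4 (t=16: INC x by 2): z unchanged
  event 5 (t=18: INC y by 6): z unchanged
  event 6 (t=26: DEC y by 11): z unchanged
  event 7 (t=27: INC y by 15): z unchanged
  event 8 (t=37: DEC z by 6): z 5 -> -1
  event 9 (t=47: INC x by 3): z unchanged
  event 10 (t=57: DEL x): z unchanged
  event 11 (t=58: DEC z by 14): z -1 -> -15
Final: z = -15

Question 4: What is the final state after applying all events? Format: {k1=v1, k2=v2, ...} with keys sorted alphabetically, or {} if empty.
  after event 1 (t=4: DEC x by 4): {x=-4}
  after event 2 (t=6: SET y = 15): {x=-4, y=15}
  after event 3 (t=10: INC z by 5): {x=-4, y=15, z=5}
  after event 4 (t=16: INC x by 2): {x=-2, y=15, z=5}
  after event 5 (t=18: INC y by 6): {x=-2, y=21, z=5}
  after event 6 (t=26: DEC y by 11): {x=-2, y=10, z=5}
  after event 7 (t=27: INC y by 15): {x=-2, y=25, z=5}
  after event 8 (t=37: DEC z by 6): {x=-2, y=25, z=-1}
  after event 9 (t=47: INC x by 3): {x=1, y=25, z=-1}
  after event 10 (t=57: DEL x): {y=25, z=-1}
  after event 11 (t=58: DEC z by 14): {y=25, z=-15}

Answer: {y=25, z=-15}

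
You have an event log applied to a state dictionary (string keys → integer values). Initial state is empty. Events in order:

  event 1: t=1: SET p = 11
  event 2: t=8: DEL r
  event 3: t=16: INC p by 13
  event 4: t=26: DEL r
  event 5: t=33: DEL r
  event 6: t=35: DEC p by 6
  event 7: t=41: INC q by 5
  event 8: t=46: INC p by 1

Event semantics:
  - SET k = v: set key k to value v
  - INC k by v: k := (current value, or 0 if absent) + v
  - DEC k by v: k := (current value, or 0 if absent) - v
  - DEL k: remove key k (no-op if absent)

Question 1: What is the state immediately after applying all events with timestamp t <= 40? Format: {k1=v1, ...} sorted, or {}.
Apply events with t <= 40 (6 events):
  after event 1 (t=1: SET p = 11): {p=11}
  after event 2 (t=8: DEL r): {p=11}
  after event 3 (t=16: INC p by 13): {p=24}
  after event 4 (t=26: DEL r): {p=24}
  after event 5 (t=33: DEL r): {p=24}
  after event 6 (t=35: DEC p by 6): {p=18}

Answer: {p=18}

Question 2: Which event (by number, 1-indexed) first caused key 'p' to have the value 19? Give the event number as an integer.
Looking for first event where p becomes 19:
  event 1: p = 11
  event 2: p = 11
  event 3: p = 24
  event 4: p = 24
  event 5: p = 24
  event 6: p = 18
  event 7: p = 18
  event 8: p 18 -> 19  <-- first match

Answer: 8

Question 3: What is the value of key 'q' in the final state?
Answer: 5

Derivation:
Track key 'q' through all 8 events:
  event 1 (t=1: SET p = 11): q unchanged
  event 2 (t=8: DEL r): q unchanged
  event 3 (t=16: INC p by 13): q unchanged
  event 4 (t=26: DEL r): q unchanged
  event 5 (t=33: DEL r): q unchanged
  event 6 (t=35: DEC p by 6): q unchanged
  event 7 (t=41: INC q by 5): q (absent) -> 5
  event 8 (t=46: INC p by 1): q unchanged
Final: q = 5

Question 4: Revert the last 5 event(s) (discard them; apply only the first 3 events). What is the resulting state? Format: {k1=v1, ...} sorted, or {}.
Answer: {p=24}

Derivation:
Keep first 3 events (discard last 5):
  after event 1 (t=1: SET p = 11): {p=11}
  after event 2 (t=8: DEL r): {p=11}
  after event 3 (t=16: INC p by 13): {p=24}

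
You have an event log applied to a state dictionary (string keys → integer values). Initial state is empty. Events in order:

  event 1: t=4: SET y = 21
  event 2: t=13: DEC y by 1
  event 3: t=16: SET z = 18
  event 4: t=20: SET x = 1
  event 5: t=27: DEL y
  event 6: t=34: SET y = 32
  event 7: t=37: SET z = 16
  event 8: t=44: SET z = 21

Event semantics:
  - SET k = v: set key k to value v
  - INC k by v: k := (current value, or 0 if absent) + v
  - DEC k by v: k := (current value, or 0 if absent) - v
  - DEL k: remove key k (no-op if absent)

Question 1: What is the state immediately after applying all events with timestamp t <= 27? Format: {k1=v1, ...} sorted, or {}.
Answer: {x=1, z=18}

Derivation:
Apply events with t <= 27 (5 events):
  after event 1 (t=4: SET y = 21): {y=21}
  after event 2 (t=13: DEC y by 1): {y=20}
  after event 3 (t=16: SET z = 18): {y=20, z=18}
  after event 4 (t=20: SET x = 1): {x=1, y=20, z=18}
  after event 5 (t=27: DEL y): {x=1, z=18}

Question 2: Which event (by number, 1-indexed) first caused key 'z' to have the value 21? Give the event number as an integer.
Answer: 8

Derivation:
Looking for first event where z becomes 21:
  event 3: z = 18
  event 4: z = 18
  event 5: z = 18
  event 6: z = 18
  event 7: z = 16
  event 8: z 16 -> 21  <-- first match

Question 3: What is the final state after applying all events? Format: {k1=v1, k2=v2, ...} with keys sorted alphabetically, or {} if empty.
  after event 1 (t=4: SET y = 21): {y=21}
  after event 2 (t=13: DEC y by 1): {y=20}
  after event 3 (t=16: SET z = 18): {y=20, z=18}
  after event 4 (t=20: SET x = 1): {x=1, y=20, z=18}
  after event 5 (t=27: DEL y): {x=1, z=18}
  after event 6 (t=34: SET y = 32): {x=1, y=32, z=18}
  after event 7 (t=37: SET z = 16): {x=1, y=32, z=16}
  after event 8 (t=44: SET z = 21): {x=1, y=32, z=21}

Answer: {x=1, y=32, z=21}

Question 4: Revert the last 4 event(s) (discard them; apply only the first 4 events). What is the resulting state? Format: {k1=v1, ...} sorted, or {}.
Keep first 4 events (discard last 4):
  after event 1 (t=4: SET y = 21): {y=21}
  after event 2 (t=13: DEC y by 1): {y=20}
  after event 3 (t=16: SET z = 18): {y=20, z=18}
  after event 4 (t=20: SET x = 1): {x=1, y=20, z=18}

Answer: {x=1, y=20, z=18}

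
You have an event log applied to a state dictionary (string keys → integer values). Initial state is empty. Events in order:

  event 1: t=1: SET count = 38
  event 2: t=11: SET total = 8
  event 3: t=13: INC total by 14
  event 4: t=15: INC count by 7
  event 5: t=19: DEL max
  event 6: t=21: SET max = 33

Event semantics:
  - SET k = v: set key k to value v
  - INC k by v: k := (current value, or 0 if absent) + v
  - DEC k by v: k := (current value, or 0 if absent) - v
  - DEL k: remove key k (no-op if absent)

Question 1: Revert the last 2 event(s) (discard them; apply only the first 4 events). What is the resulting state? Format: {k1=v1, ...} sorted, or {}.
Answer: {count=45, total=22}

Derivation:
Keep first 4 events (discard last 2):
  after event 1 (t=1: SET count = 38): {count=38}
  after event 2 (t=11: SET total = 8): {count=38, total=8}
  after event 3 (t=13: INC total by 14): {count=38, total=22}
  after event 4 (t=15: INC count by 7): {count=45, total=22}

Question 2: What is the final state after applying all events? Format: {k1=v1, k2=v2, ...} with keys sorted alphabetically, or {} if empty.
  after event 1 (t=1: SET count = 38): {count=38}
  after event 2 (t=11: SET total = 8): {count=38, total=8}
  after event 3 (t=13: INC total by 14): {count=38, total=22}
  after event 4 (t=15: INC count by 7): {count=45, total=22}
  after event 5 (t=19: DEL max): {count=45, total=22}
  after event 6 (t=21: SET max = 33): {count=45, max=33, total=22}

Answer: {count=45, max=33, total=22}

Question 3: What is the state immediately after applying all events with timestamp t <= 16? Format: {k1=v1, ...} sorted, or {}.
Apply events with t <= 16 (4 events):
  after event 1 (t=1: SET count = 38): {count=38}
  after event 2 (t=11: SET total = 8): {count=38, total=8}
  after event 3 (t=13: INC total by 14): {count=38, total=22}
  after event 4 (t=15: INC count by 7): {count=45, total=22}

Answer: {count=45, total=22}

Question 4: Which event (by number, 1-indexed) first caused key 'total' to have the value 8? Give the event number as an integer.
Looking for first event where total becomes 8:
  event 2: total (absent) -> 8  <-- first match

Answer: 2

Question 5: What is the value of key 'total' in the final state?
Answer: 22

Derivation:
Track key 'total' through all 6 events:
  event 1 (t=1: SET count = 38): total unchanged
  event 2 (t=11: SET total = 8): total (absent) -> 8
  event 3 (t=13: INC total by 14): total 8 -> 22
  event 4 (t=15: INC count by 7): total unchanged
  event 5 (t=19: DEL max): total unchanged
  event 6 (t=21: SET max = 33): total unchanged
Final: total = 22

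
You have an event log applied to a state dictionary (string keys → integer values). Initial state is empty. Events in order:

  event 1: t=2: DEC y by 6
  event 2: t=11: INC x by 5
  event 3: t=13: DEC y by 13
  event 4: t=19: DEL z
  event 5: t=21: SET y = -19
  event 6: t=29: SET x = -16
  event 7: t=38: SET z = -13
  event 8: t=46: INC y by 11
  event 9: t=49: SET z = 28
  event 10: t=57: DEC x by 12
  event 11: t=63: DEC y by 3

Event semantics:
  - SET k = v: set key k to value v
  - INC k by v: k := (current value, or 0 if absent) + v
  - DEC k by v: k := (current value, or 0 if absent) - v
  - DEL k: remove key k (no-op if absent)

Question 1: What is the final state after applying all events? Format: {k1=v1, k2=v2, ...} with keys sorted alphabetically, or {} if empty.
  after event 1 (t=2: DEC y by 6): {y=-6}
  after event 2 (t=11: INC x by 5): {x=5, y=-6}
  after event 3 (t=13: DEC y by 13): {x=5, y=-19}
  after event 4 (t=19: DEL z): {x=5, y=-19}
  after event 5 (t=21: SET y = -19): {x=5, y=-19}
  after event 6 (t=29: SET x = -16): {x=-16, y=-19}
  after event 7 (t=38: SET z = -13): {x=-16, y=-19, z=-13}
  after event 8 (t=46: INC y by 11): {x=-16, y=-8, z=-13}
  after event 9 (t=49: SET z = 28): {x=-16, y=-8, z=28}
  after event 10 (t=57: DEC x by 12): {x=-28, y=-8, z=28}
  after event 11 (t=63: DEC y by 3): {x=-28, y=-11, z=28}

Answer: {x=-28, y=-11, z=28}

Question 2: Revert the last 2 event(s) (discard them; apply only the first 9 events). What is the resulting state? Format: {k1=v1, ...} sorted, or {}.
Answer: {x=-16, y=-8, z=28}

Derivation:
Keep first 9 events (discard last 2):
  after event 1 (t=2: DEC y by 6): {y=-6}
  after event 2 (t=11: INC x by 5): {x=5, y=-6}
  after event 3 (t=13: DEC y by 13): {x=5, y=-19}
  after event 4 (t=19: DEL z): {x=5, y=-19}
  after event 5 (t=21: SET y = -19): {x=5, y=-19}
  after event 6 (t=29: SET x = -16): {x=-16, y=-19}
  after event 7 (t=38: SET z = -13): {x=-16, y=-19, z=-13}
  after event 8 (t=46: INC y by 11): {x=-16, y=-8, z=-13}
  after event 9 (t=49: SET z = 28): {x=-16, y=-8, z=28}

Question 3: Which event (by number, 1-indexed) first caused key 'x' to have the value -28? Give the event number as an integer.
Answer: 10

Derivation:
Looking for first event where x becomes -28:
  event 2: x = 5
  event 3: x = 5
  event 4: x = 5
  event 5: x = 5
  event 6: x = -16
  event 7: x = -16
  event 8: x = -16
  event 9: x = -16
  event 10: x -16 -> -28  <-- first match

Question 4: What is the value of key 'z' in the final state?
Track key 'z' through all 11 events:
  event 1 (t=2: DEC y by 6): z unchanged
  event 2 (t=11: INC x by 5): z unchanged
  event 3 (t=13: DEC y by 13): z unchanged
  event 4 (t=19: DEL z): z (absent) -> (absent)
  event 5 (t=21: SET y = -19): z unchanged
  event 6 (t=29: SET x = -16): z unchanged
  event 7 (t=38: SET z = -13): z (absent) -> -13
  event 8 (t=46: INC y by 11): z unchanged
  event 9 (t=49: SET z = 28): z -13 -> 28
  event 10 (t=57: DEC x by 12): z unchanged
  event 11 (t=63: DEC y by 3): z unchanged
Final: z = 28

Answer: 28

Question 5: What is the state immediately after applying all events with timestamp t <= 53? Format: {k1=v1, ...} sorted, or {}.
Apply events with t <= 53 (9 events):
  after event 1 (t=2: DEC y by 6): {y=-6}
  after event 2 (t=11: INC x by 5): {x=5, y=-6}
  after event 3 (t=13: DEC y by 13): {x=5, y=-19}
  after event 4 (t=19: DEL z): {x=5, y=-19}
  after event 5 (t=21: SET y = -19): {x=5, y=-19}
  after event 6 (t=29: SET x = -16): {x=-16, y=-19}
  after event 7 (t=38: SET z = -13): {x=-16, y=-19, z=-13}
  after event 8 (t=46: INC y by 11): {x=-16, y=-8, z=-13}
  after event 9 (t=49: SET z = 28): {x=-16, y=-8, z=28}

Answer: {x=-16, y=-8, z=28}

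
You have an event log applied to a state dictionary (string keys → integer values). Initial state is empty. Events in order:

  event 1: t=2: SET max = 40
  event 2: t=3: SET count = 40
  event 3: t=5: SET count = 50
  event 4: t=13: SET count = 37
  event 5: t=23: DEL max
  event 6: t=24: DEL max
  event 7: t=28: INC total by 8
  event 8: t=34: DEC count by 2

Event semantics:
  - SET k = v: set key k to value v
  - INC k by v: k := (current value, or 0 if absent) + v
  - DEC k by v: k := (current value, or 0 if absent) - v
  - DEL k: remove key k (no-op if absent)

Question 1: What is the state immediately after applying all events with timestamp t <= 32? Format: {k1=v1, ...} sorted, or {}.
Answer: {count=37, total=8}

Derivation:
Apply events with t <= 32 (7 events):
  after event 1 (t=2: SET max = 40): {max=40}
  after event 2 (t=3: SET count = 40): {count=40, max=40}
  after event 3 (t=5: SET count = 50): {count=50, max=40}
  after event 4 (t=13: SET count = 37): {count=37, max=40}
  after event 5 (t=23: DEL max): {count=37}
  after event 6 (t=24: DEL max): {count=37}
  after event 7 (t=28: INC total by 8): {count=37, total=8}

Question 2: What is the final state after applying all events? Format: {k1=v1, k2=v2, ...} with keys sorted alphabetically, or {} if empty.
Answer: {count=35, total=8}

Derivation:
  after event 1 (t=2: SET max = 40): {max=40}
  after event 2 (t=3: SET count = 40): {count=40, max=40}
  after event 3 (t=5: SET count = 50): {count=50, max=40}
  after event 4 (t=13: SET count = 37): {count=37, max=40}
  after event 5 (t=23: DEL max): {count=37}
  after event 6 (t=24: DEL max): {count=37}
  after event 7 (t=28: INC total by 8): {count=37, total=8}
  after event 8 (t=34: DEC count by 2): {count=35, total=8}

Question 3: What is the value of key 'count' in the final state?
Answer: 35

Derivation:
Track key 'count' through all 8 events:
  event 1 (t=2: SET max = 40): count unchanged
  event 2 (t=3: SET count = 40): count (absent) -> 40
  event 3 (t=5: SET count = 50): count 40 -> 50
  event 4 (t=13: SET count = 37): count 50 -> 37
  event 5 (t=23: DEL max): count unchanged
  event 6 (t=24: DEL max): count unchanged
  event 7 (t=28: INC total by 8): count unchanged
  event 8 (t=34: DEC count by 2): count 37 -> 35
Final: count = 35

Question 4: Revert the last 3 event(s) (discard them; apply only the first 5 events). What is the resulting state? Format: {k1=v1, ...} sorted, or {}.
Answer: {count=37}

Derivation:
Keep first 5 events (discard last 3):
  after event 1 (t=2: SET max = 40): {max=40}
  after event 2 (t=3: SET count = 40): {count=40, max=40}
  after event 3 (t=5: SET count = 50): {count=50, max=40}
  after event 4 (t=13: SET count = 37): {count=37, max=40}
  after event 5 (t=23: DEL max): {count=37}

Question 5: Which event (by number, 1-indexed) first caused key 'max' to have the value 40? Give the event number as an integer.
Answer: 1

Derivation:
Looking for first event where max becomes 40:
  event 1: max (absent) -> 40  <-- first match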